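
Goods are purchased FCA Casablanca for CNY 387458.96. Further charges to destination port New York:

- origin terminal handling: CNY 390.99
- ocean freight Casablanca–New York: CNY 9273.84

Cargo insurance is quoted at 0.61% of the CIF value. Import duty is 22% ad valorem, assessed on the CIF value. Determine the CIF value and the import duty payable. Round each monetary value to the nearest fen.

CIF value: CNY 399561.11; import duty: CNY 87903.44

Let C be the CIF value. C = FCA price + pre-shipment costs + freight + 0.61% × C
C − 0.61% × C = 387458.96 + 390.99 + 9273.84
0.9939 × C = 397123.79
C = 397123.79 / 0.9939 = 399561.11
Insurance premium = 0.61% × 399561.11 = 2437.32
Import duty = 399561.11 × 22% = 87903.44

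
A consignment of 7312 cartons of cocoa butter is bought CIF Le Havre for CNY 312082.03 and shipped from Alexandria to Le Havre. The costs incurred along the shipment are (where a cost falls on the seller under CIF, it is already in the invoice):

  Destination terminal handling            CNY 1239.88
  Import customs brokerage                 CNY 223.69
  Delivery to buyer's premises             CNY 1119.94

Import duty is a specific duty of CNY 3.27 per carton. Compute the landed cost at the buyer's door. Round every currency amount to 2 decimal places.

CIF: the seller pays costs through ocean freight and marine insurance to the destination port.
The CIF price already equals the CIF value: 312082.03
Import duty = 7312 × 3.27 = 23910.24
Buyer bears: destination terminal 1239.88 + brokerage 223.69 + delivery 1119.94 + duty 23910.24 = 26493.75
Landed cost = invoice 312082.03 + 26493.75 = 338575.78

Total landed cost: CNY 338575.78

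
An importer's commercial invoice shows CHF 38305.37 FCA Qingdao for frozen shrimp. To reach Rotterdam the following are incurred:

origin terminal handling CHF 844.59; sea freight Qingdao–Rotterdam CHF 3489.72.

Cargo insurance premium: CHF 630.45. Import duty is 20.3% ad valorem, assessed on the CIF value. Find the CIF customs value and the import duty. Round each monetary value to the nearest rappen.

CIF value: CHF 43270.13; import duty: CHF 8783.84

CIF = FCA price + pre-shipment costs + freight + insurance
CIF = 38305.37 + 844.59 + 3489.72 + 630.45 = 43270.13
Import duty = 43270.13 × 20.3% = 8783.84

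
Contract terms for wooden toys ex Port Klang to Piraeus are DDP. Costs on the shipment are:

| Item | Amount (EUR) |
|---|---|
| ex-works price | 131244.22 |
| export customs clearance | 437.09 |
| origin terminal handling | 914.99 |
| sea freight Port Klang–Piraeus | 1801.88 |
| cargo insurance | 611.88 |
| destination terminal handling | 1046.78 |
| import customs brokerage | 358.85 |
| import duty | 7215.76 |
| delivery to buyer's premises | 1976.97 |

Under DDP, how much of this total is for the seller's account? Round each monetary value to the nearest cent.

Seller's account: EUR 145608.42

DDP: the seller bears all costs including import duty.
Seller's account: goods 131244.22 + export clearance 437.09 + origin terminal 914.99 + freight 1801.88 + insurance 611.88 + destination terminal 1046.78 + brokerage 358.85 + duty 7215.76 + delivery 1976.97 = 145608.42
Buyer's account: 0.00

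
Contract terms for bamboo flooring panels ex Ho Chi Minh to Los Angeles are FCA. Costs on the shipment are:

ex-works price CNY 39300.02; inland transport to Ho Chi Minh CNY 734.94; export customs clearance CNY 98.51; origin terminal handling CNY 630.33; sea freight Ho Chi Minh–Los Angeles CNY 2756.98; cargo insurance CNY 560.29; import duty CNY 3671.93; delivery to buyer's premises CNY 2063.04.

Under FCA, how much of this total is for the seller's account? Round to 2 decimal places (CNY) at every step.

Seller's account: CNY 40133.47

FCA: the seller delivers export-cleared goods to the carrier; the buyer bears costs from that point.
Seller's account: goods 39300.02 + inland to port 734.94 + export clearance 98.51 = 40133.47
Buyer's account: origin terminal 630.33 + freight 2756.98 + insurance 560.29 + duty 3671.93 + delivery 2063.04 = 9682.57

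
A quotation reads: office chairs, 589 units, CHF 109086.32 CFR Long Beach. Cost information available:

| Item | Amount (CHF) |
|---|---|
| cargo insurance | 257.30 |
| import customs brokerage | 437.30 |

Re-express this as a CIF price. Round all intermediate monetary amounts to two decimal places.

CIF price: CHF 109343.62

Not relevant to the conversion: brokerage — on the buyer under both terms; not part of either seller's price.
From CFR to CIF, the seller additionally bears: insurance.
CIF price = 109086.32 + 257.30 = 109343.62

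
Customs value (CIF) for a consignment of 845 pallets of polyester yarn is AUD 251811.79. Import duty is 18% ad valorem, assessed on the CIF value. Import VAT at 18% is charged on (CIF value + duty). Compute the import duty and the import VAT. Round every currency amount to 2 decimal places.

Import duty = 251811.79 × 18% = 45326.12
VAT base = CIF + duty = 251811.79 + 45326.12 = 297137.91
Import VAT = 297137.91 × 18% = 53484.82

Import duty: AUD 45326.12; import VAT: AUD 53484.82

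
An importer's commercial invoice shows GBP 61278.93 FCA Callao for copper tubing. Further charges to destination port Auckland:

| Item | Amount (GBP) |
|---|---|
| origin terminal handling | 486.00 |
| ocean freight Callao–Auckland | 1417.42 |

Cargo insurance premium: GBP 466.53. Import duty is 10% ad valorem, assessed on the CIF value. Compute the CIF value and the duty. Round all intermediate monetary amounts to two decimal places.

CIF = FCA price + pre-shipment costs + freight + insurance
CIF = 61278.93 + 486.00 + 1417.42 + 466.53 = 63648.88
Import duty = 63648.88 × 10% = 6364.89

CIF value: GBP 63648.88; import duty: GBP 6364.89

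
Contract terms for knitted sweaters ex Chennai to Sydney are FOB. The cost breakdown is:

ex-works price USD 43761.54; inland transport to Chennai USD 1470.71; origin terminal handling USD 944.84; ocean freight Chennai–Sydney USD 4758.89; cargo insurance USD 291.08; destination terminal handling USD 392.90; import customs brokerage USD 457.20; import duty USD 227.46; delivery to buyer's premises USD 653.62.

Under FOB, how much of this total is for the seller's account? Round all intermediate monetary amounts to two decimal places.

FOB: the seller bears costs until goods are on board at the origin port; the buyer bears freight, insurance and all costs thereafter.
Seller's account: goods 43761.54 + inland to port 1470.71 + origin terminal 944.84 = 46177.09
Buyer's account: freight 4758.89 + insurance 291.08 + destination terminal 392.90 + brokerage 457.20 + duty 227.46 + delivery 653.62 = 6781.15

Seller's account: USD 46177.09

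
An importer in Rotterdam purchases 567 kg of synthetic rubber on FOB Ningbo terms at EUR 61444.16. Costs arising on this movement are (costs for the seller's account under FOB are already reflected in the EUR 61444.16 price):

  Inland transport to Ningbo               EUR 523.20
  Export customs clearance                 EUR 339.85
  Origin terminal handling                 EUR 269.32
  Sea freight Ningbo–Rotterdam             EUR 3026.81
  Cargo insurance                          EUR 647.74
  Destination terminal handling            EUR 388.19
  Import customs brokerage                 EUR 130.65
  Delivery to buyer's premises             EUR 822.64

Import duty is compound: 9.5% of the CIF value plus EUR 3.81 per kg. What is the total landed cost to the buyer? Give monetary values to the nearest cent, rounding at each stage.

Total landed cost: EUR 74806.74

FOB: the seller bears costs until goods are on board at the origin port; the buyer bears freight, insurance and all costs thereafter.
Already in the invoice (seller's account under FOB): inland to port, export clearance, origin terminal — exclude.
CIF value = FOB price + freight + insurance = 61444.16 + 3026.81 + 647.74 = 65118.71
Ad valorem component: 65118.71 × 9.5% = 6186.28
Specific component: 567 × 3.81 = 2160.27
Import duty = 6186.28 + 2160.27 = 8346.55
Buyer bears: freight 3026.81 + insurance 647.74 + destination terminal 388.19 + brokerage 130.65 + delivery 822.64 + duty 8346.55 = 13362.58
Landed cost = invoice 61444.16 + 13362.58 = 74806.74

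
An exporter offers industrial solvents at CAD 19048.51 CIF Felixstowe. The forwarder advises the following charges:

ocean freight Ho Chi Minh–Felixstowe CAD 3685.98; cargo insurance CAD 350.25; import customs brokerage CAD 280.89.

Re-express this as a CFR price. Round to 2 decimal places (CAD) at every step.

Not relevant to the conversion: freight — on the seller under both CIF and CFR; already in the CIF price and stays in the CFR price. brokerage — on the buyer under both terms; not part of either seller's price.
From CIF to CFR, the seller no longer bears: insurance.
CFR price = 19048.51 − 350.25 = 18698.26

CFR price: CAD 18698.26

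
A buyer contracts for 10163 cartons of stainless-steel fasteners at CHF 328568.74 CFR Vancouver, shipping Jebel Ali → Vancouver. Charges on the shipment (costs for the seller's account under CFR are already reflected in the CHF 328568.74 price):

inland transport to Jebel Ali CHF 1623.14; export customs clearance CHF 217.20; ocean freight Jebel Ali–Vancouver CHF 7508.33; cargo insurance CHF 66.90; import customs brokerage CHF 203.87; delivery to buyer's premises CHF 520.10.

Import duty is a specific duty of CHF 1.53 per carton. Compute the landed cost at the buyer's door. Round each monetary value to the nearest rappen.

CFR: the seller pays costs through ocean freight to the destination port, but not insurance.
Already in the invoice (seller's account under CFR): inland to port, export clearance, freight — exclude.
CIF value = CFR price + insurance = 328568.74 + 66.90 = 328635.64
Import duty = 10163 × 1.53 = 15549.39
Buyer bears: insurance 66.90 + brokerage 203.87 + delivery 520.10 + duty 15549.39 = 16340.26
Landed cost = invoice 328568.74 + 16340.26 = 344909.00

Total landed cost: CHF 344909.00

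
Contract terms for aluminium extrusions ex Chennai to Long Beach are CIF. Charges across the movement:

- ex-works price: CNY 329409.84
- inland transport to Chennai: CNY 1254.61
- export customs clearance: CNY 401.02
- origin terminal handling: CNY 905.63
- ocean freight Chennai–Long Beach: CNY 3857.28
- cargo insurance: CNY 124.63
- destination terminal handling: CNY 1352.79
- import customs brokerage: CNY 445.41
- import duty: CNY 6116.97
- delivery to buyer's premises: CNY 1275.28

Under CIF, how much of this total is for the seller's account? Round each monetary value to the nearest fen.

CIF: the seller pays costs through ocean freight and marine insurance to the destination port.
Seller's account: goods 329409.84 + inland to port 1254.61 + export clearance 401.02 + origin terminal 905.63 + freight 3857.28 + insurance 124.63 = 335953.01
Buyer's account: destination terminal 1352.79 + brokerage 445.41 + duty 6116.97 + delivery 1275.28 = 9190.45

Seller's account: CNY 335953.01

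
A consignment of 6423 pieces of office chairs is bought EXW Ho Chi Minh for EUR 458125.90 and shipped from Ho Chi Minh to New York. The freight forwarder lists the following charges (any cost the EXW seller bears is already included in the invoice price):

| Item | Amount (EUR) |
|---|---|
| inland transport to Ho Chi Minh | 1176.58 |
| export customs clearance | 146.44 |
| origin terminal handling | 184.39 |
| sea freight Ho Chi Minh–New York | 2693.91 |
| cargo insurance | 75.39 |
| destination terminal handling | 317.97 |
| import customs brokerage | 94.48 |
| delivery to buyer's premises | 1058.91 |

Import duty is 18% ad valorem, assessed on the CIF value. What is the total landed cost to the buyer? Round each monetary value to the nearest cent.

EXW: the seller makes goods available at their premises; the buyer bears all onward costs.
CIF value = EXW price + inland to port + export clearance + origin terminal + freight + insurance = 458125.90 + 1176.58 + 146.44 + 184.39 + 2693.91 + 75.39 = 462402.61
Import duty = 462402.61 × 18% = 83232.47
Buyer bears: inland to port 1176.58 + export clearance 146.44 + origin terminal 184.39 + freight 2693.91 + insurance 75.39 + destination terminal 317.97 + brokerage 94.48 + delivery 1058.91 + duty 83232.47 = 88980.54
Landed cost = invoice 458125.90 + 88980.54 = 547106.44

Total landed cost: EUR 547106.44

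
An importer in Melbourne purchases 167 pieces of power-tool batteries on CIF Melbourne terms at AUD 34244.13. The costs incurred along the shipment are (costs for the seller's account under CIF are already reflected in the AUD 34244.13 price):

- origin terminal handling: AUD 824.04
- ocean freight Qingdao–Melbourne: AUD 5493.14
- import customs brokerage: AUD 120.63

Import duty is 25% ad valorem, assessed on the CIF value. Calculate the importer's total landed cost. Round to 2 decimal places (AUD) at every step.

Total landed cost: AUD 42925.79

CIF: the seller pays costs through ocean freight and marine insurance to the destination port.
Already in the invoice (seller's account under CIF): origin terminal, freight — exclude.
The CIF price already equals the CIF value: 34244.13
Import duty = 34244.13 × 25% = 8561.03
Buyer bears: brokerage 120.63 + duty 8561.03 = 8681.66
Landed cost = invoice 34244.13 + 8681.66 = 42925.79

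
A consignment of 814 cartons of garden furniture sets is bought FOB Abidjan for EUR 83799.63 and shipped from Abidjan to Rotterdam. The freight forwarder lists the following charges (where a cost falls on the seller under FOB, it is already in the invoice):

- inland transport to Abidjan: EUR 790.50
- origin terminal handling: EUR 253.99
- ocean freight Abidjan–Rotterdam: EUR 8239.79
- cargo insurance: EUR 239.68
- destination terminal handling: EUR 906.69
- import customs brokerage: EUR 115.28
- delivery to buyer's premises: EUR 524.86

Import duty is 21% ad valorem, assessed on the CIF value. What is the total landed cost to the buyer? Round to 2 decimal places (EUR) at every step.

FOB: the seller bears costs until goods are on board at the origin port; the buyer bears freight, insurance and all costs thereafter.
Already in the invoice (seller's account under FOB): inland to port, origin terminal — exclude.
CIF value = FOB price + freight + insurance = 83799.63 + 8239.79 + 239.68 = 92279.10
Import duty = 92279.10 × 21% = 19378.61
Buyer bears: freight 8239.79 + insurance 239.68 + destination terminal 906.69 + brokerage 115.28 + delivery 524.86 + duty 19378.61 = 29404.91
Landed cost = invoice 83799.63 + 29404.91 = 113204.54

Total landed cost: EUR 113204.54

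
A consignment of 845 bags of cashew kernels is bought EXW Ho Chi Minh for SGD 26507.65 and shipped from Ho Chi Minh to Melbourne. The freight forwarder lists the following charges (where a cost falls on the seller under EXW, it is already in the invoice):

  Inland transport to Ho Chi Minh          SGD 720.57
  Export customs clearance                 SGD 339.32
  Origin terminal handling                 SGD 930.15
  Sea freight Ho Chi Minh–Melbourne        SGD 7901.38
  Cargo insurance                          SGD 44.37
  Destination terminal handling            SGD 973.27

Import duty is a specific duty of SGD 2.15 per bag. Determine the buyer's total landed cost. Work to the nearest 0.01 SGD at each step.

EXW: the seller makes goods available at their premises; the buyer bears all onward costs.
CIF value = EXW price + inland to port + export clearance + origin terminal + freight + insurance = 26507.65 + 720.57 + 339.32 + 930.15 + 7901.38 + 44.37 = 36443.44
Import duty = 845 × 2.15 = 1816.75
Buyer bears: inland to port 720.57 + export clearance 339.32 + origin terminal 930.15 + freight 7901.38 + insurance 44.37 + destination terminal 973.27 + duty 1816.75 = 12725.81
Landed cost = invoice 26507.65 + 12725.81 = 39233.46

Total landed cost: SGD 39233.46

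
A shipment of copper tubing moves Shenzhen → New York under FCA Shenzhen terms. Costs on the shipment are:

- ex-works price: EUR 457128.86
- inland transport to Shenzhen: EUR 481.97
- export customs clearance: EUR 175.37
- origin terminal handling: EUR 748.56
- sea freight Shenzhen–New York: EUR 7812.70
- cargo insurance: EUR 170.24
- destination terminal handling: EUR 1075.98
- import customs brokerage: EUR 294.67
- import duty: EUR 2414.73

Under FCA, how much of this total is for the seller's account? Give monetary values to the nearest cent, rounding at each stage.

FCA: the seller delivers export-cleared goods to the carrier; the buyer bears costs from that point.
Seller's account: goods 457128.86 + inland to port 481.97 + export clearance 175.37 = 457786.20
Buyer's account: origin terminal 748.56 + freight 7812.70 + insurance 170.24 + destination terminal 1075.98 + brokerage 294.67 + duty 2414.73 = 12516.88

Seller's account: EUR 457786.20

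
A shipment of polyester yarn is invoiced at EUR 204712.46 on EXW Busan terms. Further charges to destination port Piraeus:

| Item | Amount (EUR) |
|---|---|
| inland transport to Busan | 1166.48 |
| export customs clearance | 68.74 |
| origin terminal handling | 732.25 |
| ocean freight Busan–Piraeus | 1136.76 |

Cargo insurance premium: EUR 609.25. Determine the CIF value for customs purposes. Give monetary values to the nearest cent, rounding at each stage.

CIF = EXW price + pre-shipment costs + freight + insurance
CIF = 204712.46 + 1166.48 + 68.74 + 732.25 + 1136.76 + 609.25 = 208425.94

CIF value: EUR 208425.94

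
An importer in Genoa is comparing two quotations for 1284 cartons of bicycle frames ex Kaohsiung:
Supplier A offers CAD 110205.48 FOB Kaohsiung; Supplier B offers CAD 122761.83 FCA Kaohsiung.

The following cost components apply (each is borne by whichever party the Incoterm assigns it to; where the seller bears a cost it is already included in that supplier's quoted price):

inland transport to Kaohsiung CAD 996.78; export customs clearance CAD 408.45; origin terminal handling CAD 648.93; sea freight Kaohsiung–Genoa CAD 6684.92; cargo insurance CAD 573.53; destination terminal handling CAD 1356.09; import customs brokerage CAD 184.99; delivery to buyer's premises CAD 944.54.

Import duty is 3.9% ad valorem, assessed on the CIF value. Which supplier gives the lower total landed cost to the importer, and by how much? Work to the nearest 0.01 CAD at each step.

Supplier A is cheaper by CAD 13720.29

Supplier A (FOB):
CIF value = FOB price + freight + insurance = 110205.48 + 6684.92 + 573.53 = 117463.93
Import duty = 117463.93 × 3.9% = 4581.09
Buyer bears (A): 6684.92 + 573.53 + 1356.09 + 184.99 + 944.54 = 9744.07
Landed cost (A) = invoice 110205.48 + 9744.07 + duty 4581.09 = 124530.64
Supplier B (FCA):
CIF value = FCA price + origin terminal + freight + insurance = 122761.83 + 648.93 + 6684.92 + 573.53 = 130669.21
Import duty = 130669.21 × 3.9% = 5096.10
Buyer bears (B): 648.93 + 6684.92 + 573.53 + 1356.09 + 184.99 + 944.54 = 10393.00
Landed cost (B) = invoice 122761.83 + 10393.00 + duty 5096.10 = 138250.93
Difference = |124530.64 − 138250.93| = 13720.29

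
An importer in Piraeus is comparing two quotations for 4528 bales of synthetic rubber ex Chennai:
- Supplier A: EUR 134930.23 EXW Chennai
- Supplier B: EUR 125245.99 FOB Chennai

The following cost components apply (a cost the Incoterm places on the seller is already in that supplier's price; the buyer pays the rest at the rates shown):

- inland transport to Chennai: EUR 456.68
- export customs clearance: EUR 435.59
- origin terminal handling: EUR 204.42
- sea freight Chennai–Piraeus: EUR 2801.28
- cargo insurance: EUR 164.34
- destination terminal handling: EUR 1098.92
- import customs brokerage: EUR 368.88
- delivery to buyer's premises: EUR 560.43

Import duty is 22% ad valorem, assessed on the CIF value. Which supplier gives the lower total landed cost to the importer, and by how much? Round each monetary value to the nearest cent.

Supplier B is cheaper by EUR 13152.74

Supplier A (EXW):
CIF value = EXW price + inland to port + export clearance + origin terminal + freight + insurance = 134930.23 + 456.68 + 435.59 + 204.42 + 2801.28 + 164.34 = 138992.54
Import duty = 138992.54 × 22% = 30578.36
Buyer bears (A): 456.68 + 435.59 + 204.42 + 2801.28 + 164.34 + 1098.92 + 368.88 + 560.43 = 6090.54
Landed cost (A) = invoice 134930.23 + 6090.54 + duty 30578.36 = 171599.13
Supplier B (FOB):
CIF value = FOB price + freight + insurance = 125245.99 + 2801.28 + 164.34 = 128211.61
Import duty = 128211.61 × 22% = 28206.55
Buyer bears (B): 2801.28 + 164.34 + 1098.92 + 368.88 + 560.43 = 4993.85
Landed cost (B) = invoice 125245.99 + 4993.85 + duty 28206.55 = 158446.39
Difference = |171599.13 − 158446.39| = 13152.74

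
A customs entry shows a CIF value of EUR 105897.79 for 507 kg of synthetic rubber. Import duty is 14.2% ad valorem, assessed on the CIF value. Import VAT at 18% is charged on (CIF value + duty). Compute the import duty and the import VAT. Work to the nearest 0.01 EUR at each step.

Import duty: EUR 15037.49; import VAT: EUR 21768.35

Import duty = 105897.79 × 14.2% = 15037.49
VAT base = CIF + duty = 105897.79 + 15037.49 = 120935.28
Import VAT = 120935.28 × 18% = 21768.35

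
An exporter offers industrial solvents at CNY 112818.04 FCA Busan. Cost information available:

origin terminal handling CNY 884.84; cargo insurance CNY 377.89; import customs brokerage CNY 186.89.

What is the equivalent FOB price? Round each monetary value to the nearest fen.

FOB price: CNY 113702.88

Not relevant to the conversion: brokerage, insurance — on the buyer under both terms; not part of either seller's price.
From FCA to FOB, the seller additionally bears: origin terminal.
FOB price = 112818.04 + 884.84 = 113702.88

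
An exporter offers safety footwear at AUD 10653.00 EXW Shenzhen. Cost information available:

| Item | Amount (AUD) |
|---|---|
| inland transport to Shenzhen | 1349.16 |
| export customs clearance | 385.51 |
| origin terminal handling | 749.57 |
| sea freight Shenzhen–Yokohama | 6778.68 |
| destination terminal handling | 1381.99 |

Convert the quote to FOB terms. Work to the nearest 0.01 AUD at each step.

Not relevant to the conversion: freight, destination terminal — on the buyer under both terms; not part of either seller's price.
From EXW to FOB, the seller additionally bears: inland to port, export clearance, origin terminal.
FOB price = 10653.00 + 1349.16 + 385.51 + 749.57 = 13137.24

FOB price: AUD 13137.24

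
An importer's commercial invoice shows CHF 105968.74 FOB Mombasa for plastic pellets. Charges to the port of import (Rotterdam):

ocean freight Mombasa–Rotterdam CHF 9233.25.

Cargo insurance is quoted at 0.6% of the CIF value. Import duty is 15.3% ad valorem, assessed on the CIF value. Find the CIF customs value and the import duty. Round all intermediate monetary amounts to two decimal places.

CIF value: CHF 115897.37; import duty: CHF 17732.30

Let C be the CIF value. C = FOB price + freight + 0.6% × C
C − 0.6% × C = 105968.74 + 9233.25
0.994 × C = 115201.99
C = 115201.99 / 0.994 = 115897.37
Insurance premium = 0.6% × 115897.37 = 695.38
Import duty = 115897.37 × 15.3% = 17732.30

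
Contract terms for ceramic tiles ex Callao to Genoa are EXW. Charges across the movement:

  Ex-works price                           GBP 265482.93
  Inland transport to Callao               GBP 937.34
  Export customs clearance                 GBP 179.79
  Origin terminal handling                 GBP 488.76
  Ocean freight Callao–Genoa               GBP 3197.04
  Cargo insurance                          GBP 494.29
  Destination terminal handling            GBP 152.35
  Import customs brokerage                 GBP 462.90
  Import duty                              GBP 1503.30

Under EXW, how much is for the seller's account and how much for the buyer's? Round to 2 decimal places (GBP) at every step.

EXW: the seller makes goods available at their premises; the buyer bears all onward costs.
Seller's account: goods 265482.93 = 265482.93
Buyer's account: inland to port 937.34 + export clearance 179.79 + origin terminal 488.76 + freight 3197.04 + insurance 494.29 + destination terminal 152.35 + brokerage 462.90 + duty 1503.30 = 7415.77

Seller: GBP 265482.93; buyer: GBP 7415.77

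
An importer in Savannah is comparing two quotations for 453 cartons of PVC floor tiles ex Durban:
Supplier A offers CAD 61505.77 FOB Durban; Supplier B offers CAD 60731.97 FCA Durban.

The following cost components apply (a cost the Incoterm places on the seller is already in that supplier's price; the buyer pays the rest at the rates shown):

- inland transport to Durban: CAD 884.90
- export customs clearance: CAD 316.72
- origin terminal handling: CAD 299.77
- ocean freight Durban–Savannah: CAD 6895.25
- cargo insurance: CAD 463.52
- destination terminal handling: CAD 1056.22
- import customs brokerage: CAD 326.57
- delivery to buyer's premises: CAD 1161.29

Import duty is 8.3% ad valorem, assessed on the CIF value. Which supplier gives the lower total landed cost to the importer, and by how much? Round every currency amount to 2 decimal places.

Supplier B is cheaper by CAD 513.38

Supplier A (FOB):
CIF value = FOB price + freight + insurance = 61505.77 + 6895.25 + 463.52 = 68864.54
Import duty = 68864.54 × 8.3% = 5715.76
Buyer bears (A): 6895.25 + 463.52 + 1056.22 + 326.57 + 1161.29 = 9902.85
Landed cost (A) = invoice 61505.77 + 9902.85 + duty 5715.76 = 77124.38
Supplier B (FCA):
CIF value = FCA price + origin terminal + freight + insurance = 60731.97 + 299.77 + 6895.25 + 463.52 = 68390.51
Import duty = 68390.51 × 8.3% = 5676.41
Buyer bears (B): 299.77 + 6895.25 + 463.52 + 1056.22 + 326.57 + 1161.29 = 10202.62
Landed cost (B) = invoice 60731.97 + 10202.62 + duty 5676.41 = 76611.00
Difference = |77124.38 − 76611.00| = 513.38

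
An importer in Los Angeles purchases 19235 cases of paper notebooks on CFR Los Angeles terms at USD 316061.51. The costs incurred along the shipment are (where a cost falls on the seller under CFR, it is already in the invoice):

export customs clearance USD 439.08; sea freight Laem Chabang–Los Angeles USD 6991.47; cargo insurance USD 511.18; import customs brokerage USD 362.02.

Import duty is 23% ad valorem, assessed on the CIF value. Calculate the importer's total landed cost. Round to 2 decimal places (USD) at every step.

Total landed cost: USD 389746.43

CFR: the seller pays costs through ocean freight to the destination port, but not insurance.
Already in the invoice (seller's account under CFR): export clearance, freight — exclude.
CIF value = CFR price + insurance = 316061.51 + 511.18 = 316572.69
Import duty = 316572.69 × 23% = 72811.72
Buyer bears: insurance 511.18 + brokerage 362.02 + duty 72811.72 = 73684.92
Landed cost = invoice 316061.51 + 73684.92 = 389746.43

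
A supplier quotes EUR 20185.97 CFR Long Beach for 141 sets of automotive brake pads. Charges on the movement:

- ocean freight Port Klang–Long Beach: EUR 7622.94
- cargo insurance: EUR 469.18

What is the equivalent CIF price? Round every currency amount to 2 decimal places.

CIF price: EUR 20655.15

Not relevant to the conversion: freight — on the seller under both CFR and CIF; already in the CFR price and stays in the CIF price.
From CFR to CIF, the seller additionally bears: insurance.
CIF price = 20185.97 + 469.18 = 20655.15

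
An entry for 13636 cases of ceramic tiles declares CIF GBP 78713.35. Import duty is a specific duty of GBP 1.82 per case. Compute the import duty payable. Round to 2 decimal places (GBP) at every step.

Import duty = 13636 × 1.82 = 24817.52

Import duty: GBP 24817.52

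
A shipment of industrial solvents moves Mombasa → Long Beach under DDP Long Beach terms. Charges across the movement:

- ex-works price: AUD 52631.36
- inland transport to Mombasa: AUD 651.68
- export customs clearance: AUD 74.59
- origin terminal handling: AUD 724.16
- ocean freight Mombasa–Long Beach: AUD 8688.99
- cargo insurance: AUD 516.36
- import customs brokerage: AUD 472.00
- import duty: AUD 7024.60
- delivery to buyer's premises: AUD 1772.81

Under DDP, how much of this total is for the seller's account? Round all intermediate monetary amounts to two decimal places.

DDP: the seller bears all costs including import duty.
Seller's account: goods 52631.36 + inland to port 651.68 + export clearance 74.59 + origin terminal 724.16 + freight 8688.99 + insurance 516.36 + brokerage 472.00 + duty 7024.60 + delivery 1772.81 = 72556.55
Buyer's account: 0.00

Seller's account: AUD 72556.55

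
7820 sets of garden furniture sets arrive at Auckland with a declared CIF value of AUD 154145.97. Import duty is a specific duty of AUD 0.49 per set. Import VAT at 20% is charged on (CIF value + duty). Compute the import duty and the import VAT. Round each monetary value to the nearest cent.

Import duty: AUD 3831.80; import VAT: AUD 31595.55

Import duty = 7820 × 0.49 = 3831.80
VAT base = CIF + duty = 154145.97 + 3831.80 = 157977.77
Import VAT = 157977.77 × 20% = 31595.55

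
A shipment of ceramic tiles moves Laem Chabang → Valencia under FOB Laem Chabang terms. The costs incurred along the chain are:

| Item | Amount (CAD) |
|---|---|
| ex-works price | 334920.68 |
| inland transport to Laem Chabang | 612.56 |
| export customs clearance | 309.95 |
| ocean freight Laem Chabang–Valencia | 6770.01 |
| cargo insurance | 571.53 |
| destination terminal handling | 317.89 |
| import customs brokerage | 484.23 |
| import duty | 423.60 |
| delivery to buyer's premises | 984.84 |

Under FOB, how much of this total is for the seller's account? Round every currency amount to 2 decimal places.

Seller's account: CAD 335843.19

FOB: the seller bears costs until goods are on board at the origin port; the buyer bears freight, insurance and all costs thereafter.
Seller's account: goods 334920.68 + inland to port 612.56 + export clearance 309.95 = 335843.19
Buyer's account: freight 6770.01 + insurance 571.53 + destination terminal 317.89 + brokerage 484.23 + duty 423.60 + delivery 984.84 = 9552.10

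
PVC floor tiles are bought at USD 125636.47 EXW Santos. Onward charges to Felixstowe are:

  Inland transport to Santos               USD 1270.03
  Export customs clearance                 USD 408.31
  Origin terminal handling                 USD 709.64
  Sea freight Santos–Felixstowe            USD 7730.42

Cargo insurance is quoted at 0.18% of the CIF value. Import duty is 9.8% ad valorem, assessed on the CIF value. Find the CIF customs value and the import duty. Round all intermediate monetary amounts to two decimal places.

CIF value: USD 135999.67; import duty: USD 13327.97

Let C be the CIF value. C = EXW price + pre-shipment costs + freight + 0.18% × C
C − 0.18% × C = 125636.47 + 1270.03 + 408.31 + 709.64 + 7730.42
0.9982 × C = 135754.87
C = 135754.87 / 0.9982 = 135999.67
Insurance premium = 0.18% × 135999.67 = 244.80
Import duty = 135999.67 × 9.8% = 13327.97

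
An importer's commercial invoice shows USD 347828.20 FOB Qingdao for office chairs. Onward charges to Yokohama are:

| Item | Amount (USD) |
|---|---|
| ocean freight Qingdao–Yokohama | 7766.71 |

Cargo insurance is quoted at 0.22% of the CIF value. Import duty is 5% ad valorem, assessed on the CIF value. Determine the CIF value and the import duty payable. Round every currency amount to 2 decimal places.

Let C be the CIF value. C = FOB price + freight + 0.22% × C
C − 0.22% × C = 347828.20 + 7766.71
0.9978 × C = 355594.91
C = 355594.91 / 0.9978 = 356378.94
Insurance premium = 0.22% × 356378.94 = 784.03
Import duty = 356378.94 × 5% = 17818.95

CIF value: USD 356378.94; import duty: USD 17818.95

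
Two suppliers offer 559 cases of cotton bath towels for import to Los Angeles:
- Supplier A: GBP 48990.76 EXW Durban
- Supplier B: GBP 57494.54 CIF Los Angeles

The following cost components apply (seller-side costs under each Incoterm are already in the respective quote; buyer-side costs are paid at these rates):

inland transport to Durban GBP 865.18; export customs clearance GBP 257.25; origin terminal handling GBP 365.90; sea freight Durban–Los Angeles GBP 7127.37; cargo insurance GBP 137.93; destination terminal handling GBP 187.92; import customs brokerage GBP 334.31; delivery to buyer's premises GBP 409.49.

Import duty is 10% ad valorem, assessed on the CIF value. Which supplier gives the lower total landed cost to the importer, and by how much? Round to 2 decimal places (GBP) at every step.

Supplier A (EXW):
CIF value = EXW price + inland to port + export clearance + origin terminal + freight + insurance = 48990.76 + 865.18 + 257.25 + 365.90 + 7127.37 + 137.93 = 57744.39
Import duty = 57744.39 × 10% = 5774.44
Buyer bears (A): 865.18 + 257.25 + 365.90 + 7127.37 + 137.93 + 187.92 + 334.31 + 409.49 = 9685.35
Landed cost (A) = invoice 48990.76 + 9685.35 + duty 5774.44 = 64450.55
Supplier B (CIF):
The CIF price already equals the CIF value: 57494.54
Import duty = 57494.54 × 10% = 5749.45
Buyer bears (B): 187.92 + 334.31 + 409.49 = 931.72
Landed cost (B) = invoice 57494.54 + 931.72 + duty 5749.45 = 64175.71
Difference = |64450.55 − 64175.71| = 274.84

Supplier B is cheaper by GBP 274.84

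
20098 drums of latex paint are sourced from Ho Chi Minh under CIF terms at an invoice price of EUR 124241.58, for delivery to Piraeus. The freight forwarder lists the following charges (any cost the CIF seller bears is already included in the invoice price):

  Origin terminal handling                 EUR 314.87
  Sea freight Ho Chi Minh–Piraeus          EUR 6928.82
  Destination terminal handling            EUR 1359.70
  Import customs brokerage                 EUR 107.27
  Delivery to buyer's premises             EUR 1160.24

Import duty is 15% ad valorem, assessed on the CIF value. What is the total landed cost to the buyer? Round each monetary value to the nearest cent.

CIF: the seller pays costs through ocean freight and marine insurance to the destination port.
Already in the invoice (seller's account under CIF): origin terminal, freight — exclude.
The CIF price already equals the CIF value: 124241.58
Import duty = 124241.58 × 15% = 18636.24
Buyer bears: destination terminal 1359.70 + brokerage 107.27 + delivery 1160.24 + duty 18636.24 = 21263.45
Landed cost = invoice 124241.58 + 21263.45 = 145505.03

Total landed cost: EUR 145505.03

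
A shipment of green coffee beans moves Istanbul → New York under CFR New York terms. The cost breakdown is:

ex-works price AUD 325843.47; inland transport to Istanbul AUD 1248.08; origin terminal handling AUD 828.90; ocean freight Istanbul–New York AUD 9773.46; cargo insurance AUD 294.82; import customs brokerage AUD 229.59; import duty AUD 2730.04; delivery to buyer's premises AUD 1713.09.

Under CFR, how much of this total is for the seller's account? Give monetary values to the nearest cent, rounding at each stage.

CFR: the seller pays costs through ocean freight to the destination port, but not insurance.
Seller's account: goods 325843.47 + inland to port 1248.08 + origin terminal 828.90 + freight 9773.46 = 337693.91
Buyer's account: insurance 294.82 + brokerage 229.59 + duty 2730.04 + delivery 1713.09 = 4967.54

Seller's account: AUD 337693.91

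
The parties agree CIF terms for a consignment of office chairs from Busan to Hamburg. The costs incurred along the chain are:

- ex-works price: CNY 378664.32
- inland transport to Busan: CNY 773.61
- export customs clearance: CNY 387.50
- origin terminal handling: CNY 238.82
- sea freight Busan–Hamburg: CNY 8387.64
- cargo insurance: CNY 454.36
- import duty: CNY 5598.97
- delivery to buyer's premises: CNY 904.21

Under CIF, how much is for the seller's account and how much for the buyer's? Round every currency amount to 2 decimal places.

Seller: CNY 388906.25; buyer: CNY 6503.18

CIF: the seller pays costs through ocean freight and marine insurance to the destination port.
Seller's account: goods 378664.32 + inland to port 773.61 + export clearance 387.50 + origin terminal 238.82 + freight 8387.64 + insurance 454.36 = 388906.25
Buyer's account: duty 5598.97 + delivery 904.21 = 6503.18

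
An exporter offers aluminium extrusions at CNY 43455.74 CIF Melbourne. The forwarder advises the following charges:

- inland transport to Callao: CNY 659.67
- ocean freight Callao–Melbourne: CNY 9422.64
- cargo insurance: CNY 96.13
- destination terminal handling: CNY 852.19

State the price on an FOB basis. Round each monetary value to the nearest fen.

FOB price: CNY 33936.97

Not relevant to the conversion: inland to port — on the seller under both CIF and FOB; already in the CIF price and stays in the FOB price. destination terminal — on the buyer under both terms; not part of either seller's price.
From CIF to FOB, the seller no longer bears: freight, insurance.
FOB price = 43455.74 − 9422.64 − 96.13 = 33936.97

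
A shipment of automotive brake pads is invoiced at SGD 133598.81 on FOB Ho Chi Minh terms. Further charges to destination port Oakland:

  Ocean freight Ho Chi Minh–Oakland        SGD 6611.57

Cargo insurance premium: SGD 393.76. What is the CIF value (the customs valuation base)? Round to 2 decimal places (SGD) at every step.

CIF = FOB price + freight + insurance
CIF = 133598.81 + 6611.57 + 393.76 = 140604.14

CIF value: SGD 140604.14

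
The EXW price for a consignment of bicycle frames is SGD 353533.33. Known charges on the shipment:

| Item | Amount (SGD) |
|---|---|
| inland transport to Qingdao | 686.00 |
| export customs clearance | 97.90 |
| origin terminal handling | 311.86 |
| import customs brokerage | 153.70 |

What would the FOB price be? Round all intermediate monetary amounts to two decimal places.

FOB price: SGD 354629.09

Not relevant to the conversion: brokerage — on the buyer under both terms; not part of either seller's price.
From EXW to FOB, the seller additionally bears: inland to port, export clearance, origin terminal.
FOB price = 353533.33 + 686.00 + 97.90 + 311.86 = 354629.09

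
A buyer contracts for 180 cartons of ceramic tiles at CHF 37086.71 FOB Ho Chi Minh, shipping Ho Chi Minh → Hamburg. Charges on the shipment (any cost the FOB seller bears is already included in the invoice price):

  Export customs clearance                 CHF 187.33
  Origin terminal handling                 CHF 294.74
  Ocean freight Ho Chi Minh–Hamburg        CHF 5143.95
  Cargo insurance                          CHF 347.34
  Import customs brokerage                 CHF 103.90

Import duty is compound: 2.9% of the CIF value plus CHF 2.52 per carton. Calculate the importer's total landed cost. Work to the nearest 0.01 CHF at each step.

FOB: the seller bears costs until goods are on board at the origin port; the buyer bears freight, insurance and all costs thereafter.
Already in the invoice (seller's account under FOB): export clearance, origin terminal — exclude.
CIF value = FOB price + freight + insurance = 37086.71 + 5143.95 + 347.34 = 42578.00
Ad valorem component: 42578.00 × 2.9% = 1234.76
Specific component: 180 × 2.52 = 453.60
Import duty = 1234.76 + 453.60 = 1688.36
Buyer bears: freight 5143.95 + insurance 347.34 + brokerage 103.90 + duty 1688.36 = 7283.55
Landed cost = invoice 37086.71 + 7283.55 = 44370.26

Total landed cost: CHF 44370.26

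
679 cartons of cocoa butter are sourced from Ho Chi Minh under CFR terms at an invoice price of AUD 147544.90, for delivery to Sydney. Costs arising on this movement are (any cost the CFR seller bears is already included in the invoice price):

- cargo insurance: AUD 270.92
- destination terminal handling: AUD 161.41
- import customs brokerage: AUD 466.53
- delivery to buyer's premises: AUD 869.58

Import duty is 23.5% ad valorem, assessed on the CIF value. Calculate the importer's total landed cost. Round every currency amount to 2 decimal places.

CFR: the seller pays costs through ocean freight to the destination port, but not insurance.
CIF value = CFR price + insurance = 147544.90 + 270.92 = 147815.82
Import duty = 147815.82 × 23.5% = 34736.72
Buyer bears: insurance 270.92 + destination terminal 161.41 + brokerage 466.53 + delivery 869.58 + duty 34736.72 = 36505.16
Landed cost = invoice 147544.90 + 36505.16 = 184050.06

Total landed cost: AUD 184050.06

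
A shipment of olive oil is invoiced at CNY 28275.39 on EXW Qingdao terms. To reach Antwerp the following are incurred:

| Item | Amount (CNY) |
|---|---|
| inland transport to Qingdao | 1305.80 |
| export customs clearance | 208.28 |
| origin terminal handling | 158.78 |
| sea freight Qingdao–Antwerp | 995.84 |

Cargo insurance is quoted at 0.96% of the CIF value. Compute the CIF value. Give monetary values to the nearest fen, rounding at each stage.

CIF value: CNY 31244.03

Let C be the CIF value. C = EXW price + pre-shipment costs + freight + 0.96% × C
C − 0.96% × C = 28275.39 + 1305.80 + 208.28 + 158.78 + 995.84
0.9904 × C = 30944.09
C = 30944.09 / 0.9904 = 31244.03
Insurance premium = 0.96% × 31244.03 = 299.94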